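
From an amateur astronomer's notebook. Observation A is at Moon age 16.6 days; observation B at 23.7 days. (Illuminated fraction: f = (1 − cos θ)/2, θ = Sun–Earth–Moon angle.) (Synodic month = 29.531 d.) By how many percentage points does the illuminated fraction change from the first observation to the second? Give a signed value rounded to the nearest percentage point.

θ₁ = 360° × 16.6/29.531 = 202.4°, f₁ = (1 − cos θ₁)/2 = 0.962.
θ₂ = 360° × 23.7/29.531 = 288.9°, f₂ = (1 − cos θ₂)/2 = 0.338.
Change = f₂ − f₁ = -0.624 → -62 percentage points.

-62 percentage points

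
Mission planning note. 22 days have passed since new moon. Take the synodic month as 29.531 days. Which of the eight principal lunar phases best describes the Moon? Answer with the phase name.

At 22/29.531 of the cycle, θ ≈ 268° — the last quarter range.

last quarter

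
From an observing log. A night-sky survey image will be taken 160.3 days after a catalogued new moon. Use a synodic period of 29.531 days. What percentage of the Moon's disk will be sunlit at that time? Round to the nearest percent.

95%

160.3 d spans 5 complete synodic months (5 × 29.531 = 147.66 d) plus 12.65 d.
Phase angle: θ = 360°·(12.65 d)/(29.531 d) = 154.1°.
With cos θ = (-0.900), the lit fraction is (1 − (-0.900))/2 ≈ 0.950, so 95%.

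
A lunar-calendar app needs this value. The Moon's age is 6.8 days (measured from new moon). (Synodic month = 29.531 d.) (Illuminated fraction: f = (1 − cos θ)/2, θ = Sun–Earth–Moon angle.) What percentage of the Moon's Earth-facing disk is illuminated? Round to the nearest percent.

Phase angle: θ = 360°·(6.8 d)/(29.531 d) = 82.9°.
cos 82.9° = 0.124, so f = (1 − 0.124)/2 = 0.438, so 44%.

44%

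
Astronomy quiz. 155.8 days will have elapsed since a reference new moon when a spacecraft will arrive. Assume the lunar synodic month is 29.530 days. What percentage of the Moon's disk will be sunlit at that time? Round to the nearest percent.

58%

155.8 d spans 5 complete synodic months (5 × 29.530 = 147.65 d) plus 8.15 d.
The Moon has covered 8.15/29.530 of its cycle, so θ ≈ 360° × 8.15/29.530 = 99.4°.
Illuminated fraction = (1 − cos 99.4°)/2 = (1 − (-0.163))/2 ≈ 0.581, so 58%.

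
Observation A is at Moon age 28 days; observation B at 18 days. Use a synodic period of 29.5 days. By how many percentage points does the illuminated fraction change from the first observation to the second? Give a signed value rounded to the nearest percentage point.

First observation: θ = 360°·28/29.5 = 341.7°, so f = 0.025.
Second observation: θ = 219.7°, f = 0.885.
Δf = 0.885 − 0.025 = +0.860, i.e. +86 pp.

+86 pp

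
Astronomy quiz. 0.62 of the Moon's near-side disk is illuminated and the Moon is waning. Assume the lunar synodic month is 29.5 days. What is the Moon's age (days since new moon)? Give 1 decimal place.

cos θ = 1 − 2f = -0.240, giving a principal value of 103.9°.
A waning Moon lies in 180°–360°, so θ = 360° − 103.9° = 256.1°.
Age = 29.5 × 256.1°/360° ≈ 20.99 days.

21.0 days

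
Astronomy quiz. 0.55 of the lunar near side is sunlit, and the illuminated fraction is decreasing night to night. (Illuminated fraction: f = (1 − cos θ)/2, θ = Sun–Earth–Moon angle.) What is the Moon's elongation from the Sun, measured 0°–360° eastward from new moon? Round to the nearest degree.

cos θ = 1 − 2f = -0.100, giving a principal value of 95.7°.
Waning ⇒ past full, so θ = 360° − 95.7° = 264.3°.

264°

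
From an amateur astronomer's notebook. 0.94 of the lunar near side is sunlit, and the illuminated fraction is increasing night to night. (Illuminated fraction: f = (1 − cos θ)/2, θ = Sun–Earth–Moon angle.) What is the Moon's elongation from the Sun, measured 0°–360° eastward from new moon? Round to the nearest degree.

cos θ = 1 − 2f = -0.880, giving a principal value of 151.6°.
Waxing ⇒ before full, so θ = 151.6°.

152°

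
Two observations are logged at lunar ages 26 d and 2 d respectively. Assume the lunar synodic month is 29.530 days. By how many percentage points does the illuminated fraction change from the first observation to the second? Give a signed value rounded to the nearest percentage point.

-9 percentage points

First observation: θ = 360°·26/29.530 = 317.0°, so f = 0.135.
Second observation: θ = 24.4°, f = 0.045.
Δf = 0.045 − 0.135 = -0.090, i.e. -9 pp.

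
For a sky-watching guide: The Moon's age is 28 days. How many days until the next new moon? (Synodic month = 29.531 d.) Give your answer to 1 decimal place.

The next new moon completes the synodic month: 29.531 − 28 = 1.531 days.

1.5 days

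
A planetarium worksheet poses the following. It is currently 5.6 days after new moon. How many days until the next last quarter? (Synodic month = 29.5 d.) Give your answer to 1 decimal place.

Last quarter is 0.75 of the way through the cycle: age 0.75 × 29.5 = 22.125 d.
That is 22.125 − 5.6 = 16.525 days ahead.

16.5 days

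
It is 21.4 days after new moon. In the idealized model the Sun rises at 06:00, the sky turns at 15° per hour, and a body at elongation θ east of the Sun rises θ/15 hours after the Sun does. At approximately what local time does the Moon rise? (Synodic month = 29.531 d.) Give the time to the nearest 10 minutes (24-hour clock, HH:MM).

23:20

The Moon has covered 21.4/29.531 of its cycle, so θ ≈ 360° × 21.4/29.531 = 260.9°.
At 15° of sky rotation per hour, 260.9° corresponds to a 17.39 h lag.
06:00 + 17.392 h ≈ 23:24 → 23:20 to the nearest ten minutes.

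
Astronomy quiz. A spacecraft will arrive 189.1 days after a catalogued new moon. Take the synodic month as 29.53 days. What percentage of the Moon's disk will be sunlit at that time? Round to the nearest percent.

189.1 d spans 6 complete synodic months (6 × 29.53 = 177.18 d) plus 11.92 d.
Phase angle: θ = 360°·(11.92 d)/(29.53 d) = 145.3°.
With cos θ = (-0.822), the lit fraction is (1 − (-0.822))/2 ≈ 0.911, so 91%.

91%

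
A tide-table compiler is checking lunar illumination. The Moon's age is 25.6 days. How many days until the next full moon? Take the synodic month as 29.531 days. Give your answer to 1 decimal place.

Full moon is 0.5 of the way through the cycle: age 0.5 × 29.531 = 14.765 d.
Already past this cycle's full moon; the next is at 14.765 + 29.531 = 44.296 d, so 44.296 − 25.6 = 18.696 days.

18.7 days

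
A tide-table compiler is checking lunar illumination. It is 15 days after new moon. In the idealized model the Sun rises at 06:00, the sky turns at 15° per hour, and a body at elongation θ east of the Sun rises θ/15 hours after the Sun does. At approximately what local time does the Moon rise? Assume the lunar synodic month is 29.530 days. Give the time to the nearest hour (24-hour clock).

18:00

Phase angle: θ = 360°·(15 d)/(29.530 d) = 182.9°.
At 15° of sky rotation per hour, 182.9° corresponds to a 12.19 h lag.
06:00 + 12.19 h ≈ 18:11 → 18:00 to the nearest hour.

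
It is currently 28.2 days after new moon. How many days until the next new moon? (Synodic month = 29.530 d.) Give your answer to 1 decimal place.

The next new moon completes the synodic month: 29.530 − 28.2 = 1.330 days.

1.3 days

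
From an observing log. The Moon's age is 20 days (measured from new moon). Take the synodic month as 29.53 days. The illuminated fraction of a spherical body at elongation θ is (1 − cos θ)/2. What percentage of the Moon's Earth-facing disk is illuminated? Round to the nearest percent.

Phase angle: θ = 360°·(20 d)/(29.53 d) = 243.8°.
cos 243.8° = (-0.441), so f = (1 − (-0.441))/2 = 0.721, so 72%.

72%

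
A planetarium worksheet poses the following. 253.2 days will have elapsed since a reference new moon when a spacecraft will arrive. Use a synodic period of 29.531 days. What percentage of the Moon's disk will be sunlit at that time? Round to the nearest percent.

253.2/29.531 = 8.574 lunations, so 8 complete cycles and 16.95 d into the next.
Phase angle: θ = 360°·(16.95 d)/(29.531 d) = 206.7°.
With cos θ = (-0.894), the lit fraction is (1 − (-0.894))/2 ≈ 0.947, so 95%.

95%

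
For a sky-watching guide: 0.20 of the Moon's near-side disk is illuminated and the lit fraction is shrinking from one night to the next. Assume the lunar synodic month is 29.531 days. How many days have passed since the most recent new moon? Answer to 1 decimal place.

25.2 days

cos θ = 1 − 2f = 0.600, giving a principal value of 53.1°.
Waning ⇒ past full, so θ = 360° − 53.1° = 306.9°.
That fraction of the synodic month is 306.9/360 × 29.531 d ≈ 25.17 d.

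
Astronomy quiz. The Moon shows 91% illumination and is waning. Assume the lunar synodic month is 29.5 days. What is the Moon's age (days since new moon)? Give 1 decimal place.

17.6 days

cos θ = 1 − 2f = -0.820, giving a principal value of 145.1°.
Since the Moon is past full (waning), take the reflex angle: θ = 360° − 145.1° = 214.9°.
Age = 29.5 × 214.9°/360° ≈ 17.61 days.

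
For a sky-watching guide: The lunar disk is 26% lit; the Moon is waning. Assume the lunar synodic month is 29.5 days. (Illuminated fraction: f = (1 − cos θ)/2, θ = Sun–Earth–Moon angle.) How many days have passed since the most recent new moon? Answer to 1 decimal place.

24.5 days

cos θ = 1 − 2f = 0.480, giving a principal value of 61.3°.
Since the Moon is past full (waning), take the reflex angle: θ = 360° − 61.3° = 298.7°.
That fraction of the synodic month is 298.7/360 × 29.5 d ≈ 24.48 d.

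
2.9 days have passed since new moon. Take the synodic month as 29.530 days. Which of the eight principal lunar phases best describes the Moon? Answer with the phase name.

waxing crescent

At 2.9/29.530 of the cycle, θ ≈ 35° — the waxing crescent range.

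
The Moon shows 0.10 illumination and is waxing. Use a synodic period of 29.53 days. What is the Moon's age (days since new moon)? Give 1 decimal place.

3.0 days

cos θ = 1 − 2f = 0.800, giving a principal value of 36.9°.
Before full moon the principal value applies: θ = 36.9°.
Age = 29.53 × 36.9°/360° ≈ 3.02 days.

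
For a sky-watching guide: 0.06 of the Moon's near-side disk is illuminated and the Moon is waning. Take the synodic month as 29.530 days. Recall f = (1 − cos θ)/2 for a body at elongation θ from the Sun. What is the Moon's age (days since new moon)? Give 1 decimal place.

cos θ = 1 − 2f = 0.880, giving a principal value of 28.4°.
Since the Moon is past full (waning), take the reflex angle: θ = 360° − 28.4° = 331.6°.
Age = 29.530 × 331.6°/360° ≈ 27.20 days.

27.2 days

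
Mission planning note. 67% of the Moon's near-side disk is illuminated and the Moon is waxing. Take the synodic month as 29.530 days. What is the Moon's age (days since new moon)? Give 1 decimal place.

9.0 days

cos θ = 1 − 2f = -0.340, giving a principal value of 109.9°.
The Moon is waxing (0°–180°), so θ = 109.9° directly.
Age = 29.530 × 109.9°/360° ≈ 9.01 days.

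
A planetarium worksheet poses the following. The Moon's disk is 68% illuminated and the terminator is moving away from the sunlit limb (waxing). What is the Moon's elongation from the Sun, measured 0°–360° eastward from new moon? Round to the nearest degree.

cos θ = 1 − 2f = -0.360, giving a principal value of 111.1°.
The Moon is waxing (0°–180°), so θ = 111.1° directly.

111°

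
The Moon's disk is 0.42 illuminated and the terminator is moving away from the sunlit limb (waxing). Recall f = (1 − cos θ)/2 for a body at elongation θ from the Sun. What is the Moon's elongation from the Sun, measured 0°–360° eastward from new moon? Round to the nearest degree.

81°

From f = (1 − cos θ)/2: cos θ = 1 − 2×0.42 = 0.160; arccos → 80.8°.
The Moon is waxing (0°–180°), so θ = 80.8° directly.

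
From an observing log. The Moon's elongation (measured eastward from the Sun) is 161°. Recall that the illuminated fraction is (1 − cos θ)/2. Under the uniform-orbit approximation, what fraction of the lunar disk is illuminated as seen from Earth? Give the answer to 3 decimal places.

0.973

cos 161° = (-0.946), so f = (1 − (-0.946))/2 = 0.973.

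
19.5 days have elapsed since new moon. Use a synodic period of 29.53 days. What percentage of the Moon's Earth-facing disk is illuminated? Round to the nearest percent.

77%

Phase angle: θ = 360°·(19.5 d)/(29.53 d) = 237.7°.
cos 237.7° = (-0.534), so f = (1 − (-0.534))/2 = 0.767, so 77%.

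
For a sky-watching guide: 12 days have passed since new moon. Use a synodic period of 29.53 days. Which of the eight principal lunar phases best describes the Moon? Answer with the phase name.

θ ≈ 360° × 12/29.53 = 146°, which falls in the waxing gibbous sector.

waxing gibbous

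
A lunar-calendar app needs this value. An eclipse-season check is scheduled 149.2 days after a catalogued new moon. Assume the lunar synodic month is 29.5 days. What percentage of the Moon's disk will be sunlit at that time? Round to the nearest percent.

149.2 d spans 5 complete synodic months (5 × 29.5 = 147.50 d) plus 1.70 d.
Phase angle: θ = 360°·(1.70 d)/(29.5 d) = 20.7°.
cos 20.7° = 0.935, so f = (1 − 0.935)/2 = 0.032, so 3%.

3%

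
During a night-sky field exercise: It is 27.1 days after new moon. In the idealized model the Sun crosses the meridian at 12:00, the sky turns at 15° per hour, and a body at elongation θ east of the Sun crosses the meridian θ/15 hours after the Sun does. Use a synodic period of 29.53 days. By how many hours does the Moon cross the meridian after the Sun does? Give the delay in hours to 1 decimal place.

22.0 h

Elongation θ = 360° × 27.1/29.53 ≈ 330.4°.
At 15° of sky rotation per hour, 330.4° corresponds to a 22.03 h lag.
So the Moon crosses the meridian 22.03 h after the Sun.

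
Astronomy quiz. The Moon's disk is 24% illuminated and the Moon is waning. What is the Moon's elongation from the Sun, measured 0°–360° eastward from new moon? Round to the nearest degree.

301°

From f = (1 − cos θ)/2: cos θ = 1 − 2×0.24 = 0.520; arccos → 58.7°.
A waning Moon lies in 180°–360°, so θ = 360° − 58.7° = 301.3°.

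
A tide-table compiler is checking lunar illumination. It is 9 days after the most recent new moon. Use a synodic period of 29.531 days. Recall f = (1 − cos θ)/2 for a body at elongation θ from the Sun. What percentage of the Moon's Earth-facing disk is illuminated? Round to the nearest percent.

Elongation θ = 360° × 9/29.531 ≈ 109.7°.
cos 109.7° = (-0.337), so f = (1 − (-0.337))/2 = 0.669, so 67%.

67%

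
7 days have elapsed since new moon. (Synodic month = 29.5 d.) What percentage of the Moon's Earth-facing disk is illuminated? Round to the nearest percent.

46%

Phase angle: θ = 360°·(7 d)/(29.5 d) = 85.4°.
cos 85.4° = 0.080, so f = (1 − 0.080)/2 = 0.460, so 46%.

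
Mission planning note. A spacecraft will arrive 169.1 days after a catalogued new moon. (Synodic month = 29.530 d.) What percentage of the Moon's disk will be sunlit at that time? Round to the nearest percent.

57%

169.1 d spans 5 complete synodic months (5 × 29.530 = 147.65 d) plus 21.45 d.
Elongation θ = 360° × 21.45/29.530 ≈ 261.5°.
Illuminated fraction = (1 − cos 261.5°)/2 = (1 − (-0.148))/2 ≈ 0.574, so 57%.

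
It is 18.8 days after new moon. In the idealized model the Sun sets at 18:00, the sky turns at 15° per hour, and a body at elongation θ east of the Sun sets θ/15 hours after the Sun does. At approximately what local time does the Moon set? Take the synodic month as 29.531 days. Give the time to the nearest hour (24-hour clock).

09:00

Phase angle: θ = 360°·(18.8 d)/(29.531 d) = 229.2°.
At 15° of sky rotation per hour, 229.2° corresponds to a 15.28 h lag.
18:00 + 15.28 h ≈ 09:17 → 09:00 to the nearest hour.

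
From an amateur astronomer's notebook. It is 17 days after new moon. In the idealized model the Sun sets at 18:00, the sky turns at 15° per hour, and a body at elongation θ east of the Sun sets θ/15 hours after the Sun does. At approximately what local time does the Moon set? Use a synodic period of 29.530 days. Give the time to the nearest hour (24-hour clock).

08:00

The Moon has covered 17/29.530 of its cycle, so θ ≈ 360° × 17/29.530 = 207.2°.
Delay after the Sun = 207.2° / (15°/h) ≈ 13.82 h.
18:00 + 13.82 h ≈ 07:49 → 08:00 to the nearest hour.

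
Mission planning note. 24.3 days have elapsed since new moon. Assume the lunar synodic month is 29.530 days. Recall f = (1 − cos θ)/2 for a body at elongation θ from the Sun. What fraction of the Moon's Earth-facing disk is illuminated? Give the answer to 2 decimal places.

0.28

The Moon has covered 24.3/29.530 of its cycle, so θ ≈ 360° × 24.3/29.530 = 296.2°.
Illuminated fraction = (1 − cos 296.2°)/2 = (1 − 0.442)/2 ≈ 0.279.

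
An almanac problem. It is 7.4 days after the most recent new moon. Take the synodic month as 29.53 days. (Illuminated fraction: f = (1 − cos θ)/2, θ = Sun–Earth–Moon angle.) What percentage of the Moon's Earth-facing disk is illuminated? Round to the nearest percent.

The Moon has covered 7.4/29.53 of its cycle, so θ ≈ 360° × 7.4/29.53 = 90.2°.
Illuminated fraction = (1 − cos 90.2°)/2 = (1 − (-0.004))/2 ≈ 0.502, so 50%.

50%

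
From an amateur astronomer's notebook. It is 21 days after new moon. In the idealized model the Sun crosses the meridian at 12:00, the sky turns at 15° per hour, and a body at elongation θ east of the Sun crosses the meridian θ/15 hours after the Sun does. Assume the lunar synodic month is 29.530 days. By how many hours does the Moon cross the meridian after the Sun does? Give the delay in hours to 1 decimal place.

17.1 h

The Moon has covered 21/29.530 of its cycle, so θ ≈ 360° × 21/29.530 = 256.0°.
At 15° of sky rotation per hour, 256.0° corresponds to a 17.07 h lag.
So the Moon crosses the meridian 17.07 h after the Sun.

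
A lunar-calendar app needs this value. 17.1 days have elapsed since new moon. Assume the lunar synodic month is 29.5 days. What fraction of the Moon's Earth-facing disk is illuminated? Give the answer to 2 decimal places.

0.94

The Moon has covered 17.1/29.5 of its cycle, so θ ≈ 360° × 17.1/29.5 = 208.7°.
Illuminated fraction = (1 − cos 208.7°)/2 = (1 − (-0.877))/2 ≈ 0.939.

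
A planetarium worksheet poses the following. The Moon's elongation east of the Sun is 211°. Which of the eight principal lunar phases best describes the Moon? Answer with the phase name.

211° lies in the waning gibbous sector of the 8-phase cycle.

waning gibbous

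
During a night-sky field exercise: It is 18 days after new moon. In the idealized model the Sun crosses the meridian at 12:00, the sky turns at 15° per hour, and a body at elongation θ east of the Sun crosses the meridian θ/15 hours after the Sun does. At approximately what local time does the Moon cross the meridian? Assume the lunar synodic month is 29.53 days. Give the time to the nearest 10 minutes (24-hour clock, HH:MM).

02:40

The Moon has covered 18/29.53 of its cycle, so θ ≈ 360° × 18/29.53 = 219.4°.
The Moon trails the Sun by θ/15 = 219.4/15 ≈ 14.63 hours.
12:00 + 14.629 h ≈ 02:38 → 02:40 to the nearest ten minutes.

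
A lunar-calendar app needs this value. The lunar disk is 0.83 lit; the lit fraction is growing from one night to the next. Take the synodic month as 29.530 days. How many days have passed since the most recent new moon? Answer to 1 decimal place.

10.8 days

From f = (1 − cos θ)/2: cos θ = 1 − 2×0.83 = -0.660; arccos → 131.3°.
Waxing ⇒ before full, so θ = 131.3°.
That fraction of the synodic month is 131.3/360 × 29.530 d ≈ 10.77 d.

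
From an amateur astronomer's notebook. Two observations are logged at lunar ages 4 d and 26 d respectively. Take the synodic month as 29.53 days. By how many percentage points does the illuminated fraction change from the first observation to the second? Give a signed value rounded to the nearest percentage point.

-4 pp

θ₁ = 360° × 4/29.53 = 48.8°, f₁ = (1 − cos θ₁)/2 = 0.170.
θ₂ = 360° × 26/29.53 = 317.0°, f₂ = (1 − cos θ₂)/2 = 0.135.
Change = f₂ − f₁ = -0.036 → -4 percentage points.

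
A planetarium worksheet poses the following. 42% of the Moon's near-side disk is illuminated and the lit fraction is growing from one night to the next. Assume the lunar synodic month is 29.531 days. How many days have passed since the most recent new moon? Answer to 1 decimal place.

6.6 days

cos θ = 1 − 2f = 0.160, giving a principal value of 80.8°.
Before full moon the principal value applies: θ = 80.8°.
At 360°/29.531 d per day, 80.8° corresponds to 6.63 days.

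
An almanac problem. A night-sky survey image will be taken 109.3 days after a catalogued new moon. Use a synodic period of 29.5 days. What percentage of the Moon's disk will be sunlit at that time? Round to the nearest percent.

64%

109.3 d spans 3 complete synodic months (3 × 29.5 = 88.50 d) plus 20.80 d.
Elongation θ = 360° × 20.80/29.5 ≈ 253.8°.
Illuminated fraction = (1 − cos 253.8°)/2 = (1 − (-0.278))/2 ≈ 0.639, so 64%.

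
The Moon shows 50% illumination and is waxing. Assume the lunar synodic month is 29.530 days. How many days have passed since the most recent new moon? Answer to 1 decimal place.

7.4 days

From f = (1 − cos θ)/2: cos θ = 1 − 2×0.50 = 0.000; arccos → 90.0°.
The Moon is waxing (0°–180°), so θ = 90.0° directly.
At 360°/29.530 d per day, 90.0° corresponds to 7.38 days.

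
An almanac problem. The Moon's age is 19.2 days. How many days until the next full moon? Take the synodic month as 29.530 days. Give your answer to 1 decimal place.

Full moon is 0.5 of the way through the cycle: age 0.5 × 29.530 = 14.765 d.
Already past this cycle's full moon; the next is at 14.765 + 29.530 = 44.295 d, so 44.295 − 19.2 = 25.095 days.

25.1 days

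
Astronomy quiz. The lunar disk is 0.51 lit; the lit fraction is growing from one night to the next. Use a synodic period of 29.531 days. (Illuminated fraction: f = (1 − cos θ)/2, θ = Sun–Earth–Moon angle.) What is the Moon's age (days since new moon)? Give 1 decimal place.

7.5 days

From f = (1 − cos θ)/2: cos θ = 1 − 2×0.51 = -0.020; arccos → 91.1°.
Before full moon the principal value applies: θ = 91.1°.
Age = 29.531 × 91.1°/360° ≈ 7.48 days.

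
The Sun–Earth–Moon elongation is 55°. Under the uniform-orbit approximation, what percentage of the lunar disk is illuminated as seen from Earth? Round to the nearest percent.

f = (1 − cos 55°)/2 = (1 − 0.574)/2 ≈ 0.213, i.e. 21%.

21%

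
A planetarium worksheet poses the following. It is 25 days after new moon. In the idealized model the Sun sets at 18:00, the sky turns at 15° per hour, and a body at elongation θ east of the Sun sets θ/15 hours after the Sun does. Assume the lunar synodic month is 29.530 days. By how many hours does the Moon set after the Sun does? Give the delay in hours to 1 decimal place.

The Moon has covered 25/29.530 of its cycle, so θ ≈ 360° × 25/29.530 = 304.8°.
The Moon trails the Sun by θ/15 = 304.8/15 ≈ 20.32 hours.
So the Moon sets 20.32 h after the Sun.

20.3 h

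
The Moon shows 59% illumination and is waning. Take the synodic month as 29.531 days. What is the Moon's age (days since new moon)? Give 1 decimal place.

21.3 days

From f = (1 − cos θ)/2: cos θ = 1 − 2×0.59 = -0.180; arccos → 100.4°.
Since the Moon is past full (waning), take the reflex angle: θ = 360° − 100.4° = 259.6°.
Age = 29.531 × 259.6°/360° ≈ 21.30 days.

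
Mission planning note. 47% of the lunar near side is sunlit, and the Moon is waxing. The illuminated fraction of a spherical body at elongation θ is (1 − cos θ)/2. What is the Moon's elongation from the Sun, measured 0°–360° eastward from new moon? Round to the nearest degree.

87°

cos θ = 1 − 2f = 0.060, giving a principal value of 86.6°.
The Moon is waxing (0°–180°), so θ = 86.6° directly.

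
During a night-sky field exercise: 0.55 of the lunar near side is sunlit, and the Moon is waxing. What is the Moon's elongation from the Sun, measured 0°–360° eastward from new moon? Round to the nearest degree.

cos θ = 1 − 2f = -0.100, giving a principal value of 95.7°.
Before full moon the principal value applies: θ = 95.7°.

96°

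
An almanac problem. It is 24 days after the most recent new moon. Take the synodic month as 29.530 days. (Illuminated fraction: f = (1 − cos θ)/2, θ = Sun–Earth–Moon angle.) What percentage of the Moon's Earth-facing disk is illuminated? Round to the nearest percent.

31%

Elongation θ = 360° × 24/29.530 ≈ 292.6°.
cos 292.6° = 0.384, so f = (1 − 0.384)/2 = 0.308, so 31%.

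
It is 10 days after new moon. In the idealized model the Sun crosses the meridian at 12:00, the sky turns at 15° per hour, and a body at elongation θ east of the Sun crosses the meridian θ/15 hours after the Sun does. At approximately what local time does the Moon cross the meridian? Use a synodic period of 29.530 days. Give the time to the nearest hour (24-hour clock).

Phase angle: θ = 360°·(10 d)/(29.530 d) = 121.9°.
Delay after the Sun = 121.9° / (15°/h) ≈ 8.13 h.
12:00 + 8.13 h ≈ 20:08 → 20:00 to the nearest hour.

20:00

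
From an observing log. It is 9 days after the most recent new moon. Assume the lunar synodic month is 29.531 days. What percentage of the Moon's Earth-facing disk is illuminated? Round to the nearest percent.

The Moon has covered 9/29.531 of its cycle, so θ ≈ 360° × 9/29.531 = 109.7°.
With cos θ = (-0.337), the lit fraction is (1 − (-0.337))/2 ≈ 0.669, so 67%.

67%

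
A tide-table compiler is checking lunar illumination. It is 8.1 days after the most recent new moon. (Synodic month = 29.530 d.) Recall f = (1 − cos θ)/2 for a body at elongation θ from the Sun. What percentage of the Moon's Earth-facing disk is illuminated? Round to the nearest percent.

58%

The Moon has covered 8.1/29.530 of its cycle, so θ ≈ 360° × 8.1/29.530 = 98.7°.
cos 98.7° = (-0.152), so f = (1 − (-0.152))/2 = 0.576, so 58%.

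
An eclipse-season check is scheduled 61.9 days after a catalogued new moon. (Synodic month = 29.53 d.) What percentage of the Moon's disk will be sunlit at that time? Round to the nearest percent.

9%

61.9 d spans 2 complete synodic months (2 × 29.53 = 59.06 d) plus 2.84 d.
Phase angle: θ = 360°·(2.84 d)/(29.53 d) = 34.6°.
With cos θ = 0.823, the lit fraction is (1 − 0.823)/2 ≈ 0.089, so 9%.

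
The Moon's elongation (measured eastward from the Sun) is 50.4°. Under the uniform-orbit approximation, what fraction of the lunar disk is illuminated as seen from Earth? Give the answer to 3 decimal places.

Half-versine of 50.4°: (1 − 0.637)/2 = 0.181.

0.181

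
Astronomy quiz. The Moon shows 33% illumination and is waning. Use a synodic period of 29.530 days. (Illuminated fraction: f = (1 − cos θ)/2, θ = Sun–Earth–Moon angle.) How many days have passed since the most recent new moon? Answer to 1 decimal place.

23.8 days

cos θ = 1 − 2f = 0.340, giving a principal value of 70.1°.
A waning Moon lies in 180°–360°, so θ = 360° − 70.1° = 289.9°.
Age = 29.530 × 289.9°/360° ≈ 23.78 days.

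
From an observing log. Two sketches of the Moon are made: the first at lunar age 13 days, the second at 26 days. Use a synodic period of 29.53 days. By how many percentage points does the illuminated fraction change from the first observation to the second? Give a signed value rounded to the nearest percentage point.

θ₁ = 360° × 13/29.53 = 158.5°, f₁ = (1 − cos θ₁)/2 = 0.965.
θ₂ = 360° × 26/29.53 = 317.0°, f₂ = (1 − cos θ₂)/2 = 0.135.
Change = f₂ − f₁ = -0.831 → -83 percentage points.

-83 percentage points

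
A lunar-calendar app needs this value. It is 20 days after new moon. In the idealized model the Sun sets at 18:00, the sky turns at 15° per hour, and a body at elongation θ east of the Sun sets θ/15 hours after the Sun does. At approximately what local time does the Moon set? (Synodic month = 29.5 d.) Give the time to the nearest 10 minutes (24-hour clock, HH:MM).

10:20

Phase angle: θ = 360°·(20 d)/(29.5 d) = 244.1°.
At 15° of sky rotation per hour, 244.1° corresponds to a 16.27 h lag.
18:00 + 16.271 h ≈ 10:16 → 10:20 to the nearest ten minutes.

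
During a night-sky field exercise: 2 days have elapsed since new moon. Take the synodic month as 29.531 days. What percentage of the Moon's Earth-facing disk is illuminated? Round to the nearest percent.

4%

The Moon has covered 2/29.531 of its cycle, so θ ≈ 360° × 2/29.531 = 24.4°.
cos 24.4° = 0.911, so f = (1 − 0.911)/2 = 0.045, so 4%.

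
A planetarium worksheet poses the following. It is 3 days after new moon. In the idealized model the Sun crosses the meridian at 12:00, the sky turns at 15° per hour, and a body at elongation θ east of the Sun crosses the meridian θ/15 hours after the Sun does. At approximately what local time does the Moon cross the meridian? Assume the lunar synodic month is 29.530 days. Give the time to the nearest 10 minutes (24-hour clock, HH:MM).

14:30

The Moon has covered 3/29.530 of its cycle, so θ ≈ 360° × 3/29.530 = 36.6°.
Delay after the Sun = 36.6° / (15°/h) ≈ 2.44 h.
12:00 + 2.438 h ≈ 14:26 → 14:30 to the nearest ten minutes.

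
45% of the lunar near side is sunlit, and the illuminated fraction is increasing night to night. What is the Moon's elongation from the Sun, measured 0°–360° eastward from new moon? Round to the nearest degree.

From f = (1 − cos θ)/2: cos θ = 1 − 2×0.45 = 0.100; arccos → 84.3°.
The Moon is waxing (0°–180°), so θ = 84.3° directly.

84°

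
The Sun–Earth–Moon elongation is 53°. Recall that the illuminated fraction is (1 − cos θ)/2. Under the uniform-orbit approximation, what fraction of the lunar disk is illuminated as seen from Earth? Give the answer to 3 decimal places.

Half-versine of 53°: (1 − 0.602)/2 = 0.199.

0.199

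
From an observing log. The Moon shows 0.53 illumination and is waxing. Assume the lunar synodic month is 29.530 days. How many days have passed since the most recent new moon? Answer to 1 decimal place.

Invert f = (1 − cos θ)/2 to get cos θ = 1 − 2(0.53) = -0.060, hence θ₀ = arccos -0.060 = 93.4°.
The Moon is waxing (0°–180°), so θ = 93.4° directly.
Age = 29.530 × 93.4°/360° ≈ 7.66 days.

7.7 days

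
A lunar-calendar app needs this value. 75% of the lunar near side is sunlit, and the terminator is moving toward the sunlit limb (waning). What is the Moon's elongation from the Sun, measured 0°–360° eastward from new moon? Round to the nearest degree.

From f = (1 − cos θ)/2: cos θ = 1 − 2×0.75 = -0.500; arccos → 120.0°.
Waning ⇒ past full, so θ = 360° − 120.0° = 240.0°.

240°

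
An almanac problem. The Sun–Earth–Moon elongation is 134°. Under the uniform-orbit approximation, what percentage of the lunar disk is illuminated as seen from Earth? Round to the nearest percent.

85%

f = (1 − cos 134°)/2 = (1 − (-0.695))/2 ≈ 0.847, i.e. 85%.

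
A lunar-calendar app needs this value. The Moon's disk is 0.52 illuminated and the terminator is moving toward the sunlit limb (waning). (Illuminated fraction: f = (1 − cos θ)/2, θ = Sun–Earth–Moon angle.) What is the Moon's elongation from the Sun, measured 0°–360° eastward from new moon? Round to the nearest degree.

cos θ = 1 − 2f = -0.040, giving a principal value of 92.3°.
A waning Moon lies in 180°–360°, so θ = 360° − 92.3° = 267.7°.

268°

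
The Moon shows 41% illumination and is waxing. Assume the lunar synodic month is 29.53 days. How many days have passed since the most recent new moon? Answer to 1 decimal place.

6.5 days

From f = (1 − cos θ)/2: cos θ = 1 − 2×0.41 = 0.180; arccos → 79.6°.
Before full moon the principal value applies: θ = 79.6°.
That fraction of the synodic month is 79.6/360 × 29.53 d ≈ 6.53 d.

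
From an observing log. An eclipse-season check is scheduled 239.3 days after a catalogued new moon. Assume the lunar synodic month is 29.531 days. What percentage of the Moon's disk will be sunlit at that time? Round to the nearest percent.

10%

239.3 d spans 8 complete synodic months (8 × 29.531 = 236.25 d) plus 3.05 d.
Elongation θ = 360° × 3.05/29.531 ≈ 37.2°.
cos 37.2° = 0.796, so f = (1 − 0.796)/2 = 0.102, so 10%.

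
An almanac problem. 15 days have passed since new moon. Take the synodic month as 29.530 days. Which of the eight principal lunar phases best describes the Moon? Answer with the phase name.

θ ≈ 360° × 15/29.530 = 183°, which falls in the full moon sector.

full moon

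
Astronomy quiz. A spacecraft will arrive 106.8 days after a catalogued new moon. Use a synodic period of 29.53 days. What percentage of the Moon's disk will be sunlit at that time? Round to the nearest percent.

87%

Reduce mod P: 106.8 − 3×29.53 = 18.21 d into the current lunation.
Elongation θ = 360° × 18.21/29.53 ≈ 222.0°.
Illuminated fraction = (1 − cos 222.0°)/2 = (1 − (-0.743))/2 ≈ 0.872, so 87%.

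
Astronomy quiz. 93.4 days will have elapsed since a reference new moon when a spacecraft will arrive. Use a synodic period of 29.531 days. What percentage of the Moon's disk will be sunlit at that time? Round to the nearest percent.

93.4/29.531 = 3.163 lunations, so 3 complete cycles and 4.81 d into the next.
The Moon has covered 4.81/29.531 of its cycle, so θ ≈ 360° × 4.81/29.531 = 58.6°.
cos 58.6° = 0.521, so f = (1 − 0.521)/2 = 0.239, so 24%.

24%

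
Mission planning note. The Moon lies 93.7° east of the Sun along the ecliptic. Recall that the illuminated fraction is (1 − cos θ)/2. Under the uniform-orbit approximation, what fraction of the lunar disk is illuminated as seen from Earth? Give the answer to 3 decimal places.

cos 93.7° = (-0.065), so f = (1 − (-0.065))/2 = 0.532.

0.532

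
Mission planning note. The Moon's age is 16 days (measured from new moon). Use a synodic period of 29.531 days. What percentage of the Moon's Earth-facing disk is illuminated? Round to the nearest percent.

98%

Elongation θ = 360° × 16/29.531 ≈ 195.0°.
cos 195.0° = (-0.966), so f = (1 − (-0.966))/2 = 0.983, so 98%.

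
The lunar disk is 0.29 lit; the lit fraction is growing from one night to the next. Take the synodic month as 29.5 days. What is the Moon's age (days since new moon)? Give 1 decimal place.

5.3 days

Invert f = (1 − cos θ)/2 to get cos θ = 1 − 2(0.29) = 0.420, hence θ₀ = arccos 0.420 = 65.2°.
Waxing ⇒ before full, so θ = 65.2°.
That fraction of the synodic month is 65.2/360 × 29.5 d ≈ 5.34 d.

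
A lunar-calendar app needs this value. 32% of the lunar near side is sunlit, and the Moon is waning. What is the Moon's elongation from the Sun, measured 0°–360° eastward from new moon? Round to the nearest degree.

From f = (1 − cos θ)/2: cos θ = 1 − 2×0.32 = 0.360; arccos → 68.9°.
Waning ⇒ past full, so θ = 360° − 68.9° = 291.1°.

291°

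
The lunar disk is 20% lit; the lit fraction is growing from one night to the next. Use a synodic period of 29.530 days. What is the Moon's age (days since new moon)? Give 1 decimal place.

From f = (1 − cos θ)/2: cos θ = 1 − 2×0.20 = 0.600; arccos → 53.1°.
The Moon is waxing (0°–180°), so θ = 53.1° directly.
That fraction of the synodic month is 53.1/360 × 29.530 d ≈ 4.36 d.

4.4 days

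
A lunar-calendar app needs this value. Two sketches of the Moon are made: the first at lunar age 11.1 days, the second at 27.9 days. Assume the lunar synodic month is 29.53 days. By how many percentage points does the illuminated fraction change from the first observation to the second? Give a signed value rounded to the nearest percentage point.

-83 percentage points

θ₁ = 360° × 11.1/29.53 = 135.3°, f₁ = (1 − cos θ₁)/2 = 0.856.
θ₂ = 360° × 27.9/29.53 = 340.1°, f₂ = (1 − cos θ₂)/2 = 0.030.
Change = f₂ − f₁ = -0.826 → -83 percentage points.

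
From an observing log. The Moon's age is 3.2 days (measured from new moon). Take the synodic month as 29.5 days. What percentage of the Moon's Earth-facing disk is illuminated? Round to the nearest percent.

Phase angle: θ = 360°·(3.2 d)/(29.5 d) = 39.1°.
With cos θ = 0.777, the lit fraction is (1 − 0.777)/2 ≈ 0.112, so 11%.

11%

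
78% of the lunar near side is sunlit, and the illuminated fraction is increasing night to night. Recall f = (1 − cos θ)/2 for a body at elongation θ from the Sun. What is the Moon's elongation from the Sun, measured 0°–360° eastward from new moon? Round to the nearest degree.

124°

cos θ = 1 − 2f = -0.560, giving a principal value of 124.1°.
Waxing ⇒ before full, so θ = 124.1°.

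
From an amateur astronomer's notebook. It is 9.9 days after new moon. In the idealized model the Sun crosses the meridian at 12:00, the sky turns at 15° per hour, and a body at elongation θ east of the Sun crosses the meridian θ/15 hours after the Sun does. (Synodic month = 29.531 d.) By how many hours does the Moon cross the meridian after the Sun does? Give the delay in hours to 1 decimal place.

The Moon has covered 9.9/29.531 of its cycle, so θ ≈ 360° × 9.9/29.531 = 120.7°.
The Moon trails the Sun by θ/15 = 120.7/15 ≈ 8.05 hours.
So the Moon crosses the meridian 8.05 h after the Sun.

8.0 h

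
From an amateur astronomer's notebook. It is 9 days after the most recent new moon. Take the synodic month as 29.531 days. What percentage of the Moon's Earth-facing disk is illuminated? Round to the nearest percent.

Phase angle: θ = 360°·(9 d)/(29.531 d) = 109.7°.
With cos θ = (-0.337), the lit fraction is (1 − (-0.337))/2 ≈ 0.669, so 67%.

67%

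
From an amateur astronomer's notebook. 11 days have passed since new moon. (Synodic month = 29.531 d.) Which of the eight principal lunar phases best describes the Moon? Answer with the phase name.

θ ≈ 360° × 11/29.531 = 134°, which falls in the waxing gibbous sector.

waxing gibbous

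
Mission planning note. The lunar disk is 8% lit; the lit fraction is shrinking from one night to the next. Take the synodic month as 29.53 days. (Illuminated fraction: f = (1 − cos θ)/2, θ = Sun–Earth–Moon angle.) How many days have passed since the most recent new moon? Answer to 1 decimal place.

26.8 days

cos θ = 1 − 2f = 0.840, giving a principal value of 32.9°.
A waning Moon lies in 180°–360°, so θ = 360° − 32.9° = 327.1°.
That fraction of the synodic month is 327.1/360 × 29.53 d ≈ 26.83 d.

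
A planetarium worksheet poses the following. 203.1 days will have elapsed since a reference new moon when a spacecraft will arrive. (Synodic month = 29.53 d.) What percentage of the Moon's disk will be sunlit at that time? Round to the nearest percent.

203.1/29.53 = 6.878 lunations, so 6 complete cycles and 25.92 d into the next.
Elongation θ = 360° × 25.92/29.53 ≈ 316.0°.
cos 316.0° = 0.719, so f = (1 − 0.719)/2 = 0.140, so 14%.

14%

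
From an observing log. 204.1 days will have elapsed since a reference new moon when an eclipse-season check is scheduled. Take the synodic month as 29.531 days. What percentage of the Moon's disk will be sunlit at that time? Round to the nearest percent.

204.1/29.531 = 6.911 lunations, so 6 complete cycles and 26.91 d into the next.
Phase angle: θ = 360°·(26.91 d)/(29.531 d) = 328.1°.
With cos θ = 0.849, the lit fraction is (1 − 0.849)/2 ≈ 0.076, so 8%.

8%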